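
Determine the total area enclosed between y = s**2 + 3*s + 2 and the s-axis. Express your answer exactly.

1/6

The curve meets the s-axis where s**2 + 3*s + 2 = 0, i.e. (s + 1)*(s + 2) = 0, at s = -2, -1.
On [-2, -1] the curve lies below the axis; ∫[-2,-1] (s**2 + 3*s + 2) ds = -1/6, giving area 1/6.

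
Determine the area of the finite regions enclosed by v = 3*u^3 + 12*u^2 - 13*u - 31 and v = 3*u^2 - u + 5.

393/4

Set the curves equal: 3*u^3 + 12*u^2 - 13*u - 31 = 3*u^2 - u + 5, so 3*u^3 + 9*u^2 - 12*u - 36 = 0, which factors as 3*(u - 2)*(u + 2)*(u + 3) = 0. The curves meet at u = -3, -2, 2.
On [-3, -2], v = 3*u^3 + 12*u^2 - 13*u - 31 is on top; that piece has area ∫[-3,-2] (3*u^3 + 9*u^2 - 12*u - 36) du = 9/4.
On [-2, 2], v = 3*u^2 - u + 5 is on top; that piece has area ∫[-2,2] (-(3*u^3 + 9*u^2 - 12*u - 36)) du = 96.
Total enclosed area = 9/4 + 96 = 393/4.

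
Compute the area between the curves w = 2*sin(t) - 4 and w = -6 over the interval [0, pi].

On [0, pi], (2*sin(t) - 4) - (-6) = 2*sin(t) + 2 is ≥ 0 throughout, so the area is a single integral of |2*sin(t) + 2|.
∫[0,pi] (2*sin(t) + 2) dt = 4 + 2*pi.

4 + 2*pi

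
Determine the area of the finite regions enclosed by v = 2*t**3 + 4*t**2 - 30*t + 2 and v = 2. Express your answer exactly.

Set the curves equal: 2*t**3 + 4*t**2 - 30*t + 2 = 2, so 2*t**3 + 4*t**2 - 30*t = 0, which factors as 2*t*(t - 3)*(t + 5) = 0. The curves meet at t = -5, 0, 3.
On [-5, 0], v = 2*t**3 + 4*t**2 - 30*t + 2 is on top; that piece has area ∫[-5,0] (2*t**3 + 4*t**2 - 30*t) dt = 1375/6.
On [0, 3], v = 2 is on top; that piece has area ∫[0,3] (-(2*t**3 + 4*t**2 - 30*t)) dt = 117/2.
Total enclosed area = 1375/6 + 117/2 = 863/3.

863/3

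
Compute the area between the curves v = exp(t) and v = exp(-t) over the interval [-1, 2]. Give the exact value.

The difference (exp(t)) - (exp(-t)) = exp(t) - exp(-t) changes sign at t = 0 inside [-1, 2], so split the integral there.
∫[-1,0] (exp(t) - exp(-t)) dt = -exp(1) - exp(-1) + 2; the area of that piece is -2 + exp(-1) + exp(1).
∫[0,2] (exp(t) - exp(-t)) dt = -2 + exp(-2) + exp(2).
Total area = (-2 + exp(-1) + exp(1)) + (-2 + exp(-2) + exp(2)) = -4 + exp(-2) + exp(-1) + exp(1) + exp(2).

-4 + exp(-2) + exp(-1) + exp(1) + exp(2)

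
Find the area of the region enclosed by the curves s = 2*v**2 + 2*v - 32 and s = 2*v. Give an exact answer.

512/3

Both boundary curves give s as a function of v, so integrate with respect to v. Setting them equal: 2*v**2 - 32 = 0, i.e. 2*(v - 4)*(v + 4) = 0, so they meet at v = -4, 4.
For v in [-4, 4], s = 2*v**2 + 2*v - 32 is on the left; area = ∫[-4,4] (-(2*v**2 - 32)) dv = 512/3.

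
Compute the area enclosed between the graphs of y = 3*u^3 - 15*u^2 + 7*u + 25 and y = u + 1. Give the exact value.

253/4

Set the curves equal: 3*u^3 - 15*u^2 + 7*u + 25 = u + 1, so 3*u^3 - 15*u^2 + 6*u + 24 = 0, which factors as 3*(u - 4)*(u - 2)*(u + 1) = 0. The curves meet at u = -1, 2, 4.
On [-1, 2], y = 3*u^3 - 15*u^2 + 7*u + 25 is on top; that piece has area ∫[-1,2] (3*u^3 - 15*u^2 + 6*u + 24) du = 189/4.
On [2, 4], y = u + 1 is on top; that piece has area ∫[2,4] (-(3*u^3 - 15*u^2 + 6*u + 24)) du = 16.
Total enclosed area = 189/4 + 16 = 253/4.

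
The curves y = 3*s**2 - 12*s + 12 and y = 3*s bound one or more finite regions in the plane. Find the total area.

27/2

Set the curves equal: 3*s**2 - 12*s + 12 = 3*s, so 3*s**2 - 15*s + 12 = 0, which factors as 3*(s - 4)*(s - 1) = 0. The curves meet at s = 1, 4.
On [1, 4], y = 3*s is on top; that piece has area ∫[1,4] (-(3*s**2 - 15*s + 12)) ds = 27/2.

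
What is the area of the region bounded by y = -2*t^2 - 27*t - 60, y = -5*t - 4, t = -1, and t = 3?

On [-1, 3], (-2*t^2 - 27*t - 60) - (-5*t - 4) = -2*t^2 - 22*t - 56 is ≤ 0 throughout, so the area is a single integral of |-2*t^2 - 22*t - 56|.
∫[-1,3] (-2*t^2 - 22*t - 56) dt = -992/3; the area of that piece is 992/3.

992/3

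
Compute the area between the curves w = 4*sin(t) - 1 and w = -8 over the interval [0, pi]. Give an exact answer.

On [0, pi], (4*sin(t) - 1) - (-8) = 4*sin(t) + 7 is ≥ 0 throughout, so the area is a single integral of |4*sin(t) + 7|.
∫[0,pi] (4*sin(t) + 7) dt = 8 + 7*pi.

8 + 7*pi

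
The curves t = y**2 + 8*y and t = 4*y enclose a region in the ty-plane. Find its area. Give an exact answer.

32/3

Both boundary curves give t as a function of y, so integrate with respect to y. Setting them equal: y**2 + 4*y = 0, i.e. y*(y + 4) = 0, so they meet at y = -4, 0.
For y in [-4, 0], t = y**2 + 8*y is on the left; area = ∫[-4,0] (-(y**2 + 4*y)) dy = 32/3.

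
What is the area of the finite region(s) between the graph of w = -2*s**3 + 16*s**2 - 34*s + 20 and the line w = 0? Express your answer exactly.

71/3

The curve meets the s-axis where -2*s**3 + 16*s**2 - 34*s + 20 = 0, i.e. -2*(s - 5)*(s - 2)*(s - 1) = 0, at s = 1, 2, 5.
On [1, 2] the curve lies below the axis; ∫[1,2] (-2*s**3 + 16*s**2 - 34*s + 20) ds = -7/6, giving area 7/6.
On [2, 5] the curve lies above the axis; ∫[2,5] (-2*s**3 + 16*s**2 - 34*s + 20) ds = 45/2, giving area 45/2.
Total area = 7/6 + 45/2 = 71/3.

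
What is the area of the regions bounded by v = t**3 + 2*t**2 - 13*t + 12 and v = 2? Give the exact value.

Set the curves equal: t**3 + 2*t**2 - 13*t + 12 = 2, so t**3 + 2*t**2 - 13*t + 10 = 0, which factors as (t - 2)*(t - 1)*(t + 5) = 0. The curves meet at t = -5, 1, 2.
On [-5, 1], v = t**3 + 2*t**2 - 13*t + 12 is on top; that piece has area ∫[-5,1] (t**3 + 2*t**2 - 13*t + 10) dt = 144.
On [1, 2], v = 2 is on top; that piece has area ∫[1,2] (-(t**3 + 2*t**2 - 13*t + 10)) dt = 13/12.
Total enclosed area = 144 + 13/12 = 1741/12.

1741/12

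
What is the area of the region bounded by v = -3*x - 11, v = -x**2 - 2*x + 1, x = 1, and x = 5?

The difference (-3*x - 11) - (-x**2 - 2*x + 1) = x**2 - x - 12 changes sign at x = 4 inside [1, 5], so split the integral there.
∫[1,4] (x**2 - x - 12) dx = -45/2; the area of that piece is 45/2.
∫[4,5] (x**2 - x - 12) dx = 23/6.
Total area = 45/2 + 23/6 = 79/3.

79/3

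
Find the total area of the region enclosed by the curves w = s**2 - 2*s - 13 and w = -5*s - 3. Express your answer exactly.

Set the curves equal: s**2 - 2*s - 13 = -5*s - 3, so s**2 + 3*s - 10 = 0, which factors as (s - 2)*(s + 5) = 0. The curves meet at s = -5, 2.
On [-5, 2], w = -5*s - 3 is on top; that piece has area ∫[-5,2] (-(s**2 + 3*s - 10)) ds = 343/6.

343/6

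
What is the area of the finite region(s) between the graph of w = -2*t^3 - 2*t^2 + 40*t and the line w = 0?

The curve meets the t-axis where -2*t^3 - 2*t^2 + 40*t = 0, i.e. -2*t*(t - 4)*(t + 5) = 0, at t = -5, 0, 4.
On [-5, 0] the curve lies below the axis; ∫[-5,0] (-2*t^3 - 2*t^2 + 40*t) dt = -1625/6, giving area 1625/6.
On [0, 4] the curve lies above the axis; ∫[0,4] (-2*t^3 - 2*t^2 + 40*t) dt = 448/3, giving area 448/3.
Total area = 1625/6 + 448/3 = 2521/6.

2521/6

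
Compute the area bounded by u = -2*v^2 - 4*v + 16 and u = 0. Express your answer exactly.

72

Both boundary curves give u as a function of v, so integrate with respect to v. Setting them equal: -2*v^2 - 4*v + 16 = 0, i.e. -2*(v - 2)*(v + 4) = 0, so they meet at v = -4, 2.
For v in [-4, 2], u = -2*v^2 - 4*v + 16 is on the right; area = ∫[-4,2] (-2*v^2 - 4*v + 16) dv = 72.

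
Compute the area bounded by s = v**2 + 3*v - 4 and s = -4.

9/2

Both boundary curves give s as a function of v, so integrate with respect to v. Setting them equal: v**2 + 3*v = 0, i.e. v*(v + 3) = 0, so they meet at v = -3, 0.
For v in [-3, 0], s = v**2 + 3*v - 4 is on the left; area = ∫[-3,0] (-(v**2 + 3*v)) dv = 9/2.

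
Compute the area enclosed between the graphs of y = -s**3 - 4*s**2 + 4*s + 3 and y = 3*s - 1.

Set the curves equal: -s**3 - 4*s**2 + 4*s + 3 = 3*s - 1, so -s**3 - 4*s**2 + s + 4 = 0, which factors as -(s - 1)*(s + 1)*(s + 4) = 0. The curves meet at s = -4, -1, 1.
On [-4, -1], y = 3*s - 1 is on top; that piece has area ∫[-4,-1] (-(-s**3 - 4*s**2 + s + 4)) ds = 63/4.
On [-1, 1], y = -s**3 - 4*s**2 + 4*s + 3 is on top; that piece has area ∫[-1,1] (-s**3 - 4*s**2 + s + 4) ds = 16/3.
Total enclosed area = 63/4 + 16/3 = 253/12.

253/12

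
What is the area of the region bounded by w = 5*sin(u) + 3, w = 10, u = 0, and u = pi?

-10 + 7*pi

On [0, pi], (5*sin(u) + 3) - (10) = 5*sin(u) - 7 is ≤ 0 throughout, so the area is a single integral of |5*sin(u) - 7|.
∫[0,pi] (5*sin(u) - 7) du = 10 - 7*pi; the area of that piece is -10 + 7*pi.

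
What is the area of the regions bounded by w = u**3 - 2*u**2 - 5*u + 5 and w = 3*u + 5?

148/3

Set the curves equal: u**3 - 2*u**2 - 5*u + 5 = 3*u + 5, so u**3 - 2*u**2 - 8*u = 0, which factors as u*(u - 4)*(u + 2) = 0. The curves meet at u = -2, 0, 4.
On [-2, 0], w = u**3 - 2*u**2 - 5*u + 5 is on top; that piece has area ∫[-2,0] (u**3 - 2*u**2 - 8*u) du = 20/3.
On [0, 4], w = 3*u + 5 is on top; that piece has area ∫[0,4] (-(u**3 - 2*u**2 - 8*u)) du = 128/3.
Total enclosed area = 20/3 + 128/3 = 148/3.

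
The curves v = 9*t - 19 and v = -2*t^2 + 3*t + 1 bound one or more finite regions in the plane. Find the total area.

Set the curves equal: 9*t - 19 = -2*t^2 + 3*t + 1, so 2*t^2 + 6*t - 20 = 0, which factors as 2*(t - 2)*(t + 5) = 0. The curves meet at t = -5, 2.
On [-5, 2], v = -2*t^2 + 3*t + 1 is on top; that piece has area ∫[-5,2] (-(2*t^2 + 6*t - 20)) dt = 343/3.

343/3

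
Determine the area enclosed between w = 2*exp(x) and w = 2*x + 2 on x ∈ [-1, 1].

-4 - 2*exp(-1) + 2*exp(1)

On [-1, 1], (2*exp(x)) - (2*x + 2) = -2*x + 2*exp(x) - 2 is ≥ 0 throughout, so the area is a single integral of |-2*x + 2*exp(x) - 2|.
∫[-1,1] (-2*x + 2*exp(x) - 2) dx = -4 - 2*exp(-1) + 2*exp(1).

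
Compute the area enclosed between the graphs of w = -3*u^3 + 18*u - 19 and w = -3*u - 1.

Set the curves equal: -3*u^3 + 18*u - 19 = -3*u - 1, so -3*u^3 + 21*u - 18 = 0, which factors as -3*(u - 2)*(u - 1)*(u + 3) = 0. The curves meet at u = -3, 1, 2.
On [-3, 1], w = -3*u - 1 is on top; that piece has area ∫[-3,1] (-(-3*u^3 + 21*u - 18)) du = 96.
On [1, 2], w = -3*u^3 + 18*u - 19 is on top; that piece has area ∫[1,2] (-3*u^3 + 21*u - 18) du = 9/4.
Total enclosed area = 96 + 9/4 = 393/4.

393/4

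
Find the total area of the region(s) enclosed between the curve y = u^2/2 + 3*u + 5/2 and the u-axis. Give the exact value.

16/3

The curve meets the u-axis where u^2/2 + 3*u + 5/2 = 0, i.e. (u + 1)*(u + 5)/2 = 0, at u = -5, -1.
On [-5, -1] the curve lies below the axis; ∫[-5,-1] (u^2/2 + 3*u + 5/2) du = -16/3, giving area 16/3.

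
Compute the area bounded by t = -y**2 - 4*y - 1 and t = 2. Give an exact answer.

4/3

Both boundary curves give t as a function of y, so integrate with respect to y. Setting them equal: -y**2 - 4*y - 3 = 0, i.e. -(y + 1)*(y + 3) = 0, so they meet at y = -3, -1.
For y in [-3, -1], t = -y**2 - 4*y - 1 is on the right; area = ∫[-3,-1] (-y**2 - 4*y - 3) dy = 4/3.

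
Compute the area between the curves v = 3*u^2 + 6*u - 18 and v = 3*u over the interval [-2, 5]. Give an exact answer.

The difference (3*u^2 + 6*u - 18) - (3*u) = 3*u^2 + 3*u - 18 changes sign at u = 2 inside [-2, 5], so split the integral there.
∫[-2,2] (3*u^2 + 3*u - 18) du = -56; the area of that piece is 56.
∫[2,5] (3*u^2 + 3*u - 18) du = 189/2.
Total area = 56 + 189/2 = 301/2.

301/2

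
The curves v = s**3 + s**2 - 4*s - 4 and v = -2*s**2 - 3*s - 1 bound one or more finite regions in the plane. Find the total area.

8

Set the curves equal: s**3 + s**2 - 4*s - 4 = -2*s**2 - 3*s - 1, so s**3 + 3*s**2 - s - 3 = 0, which factors as (s - 1)*(s + 1)*(s + 3) = 0. The curves meet at s = -3, -1, 1.
On [-3, -1], v = s**3 + s**2 - 4*s - 4 is on top; that piece has area ∫[-3,-1] (s**3 + 3*s**2 - s - 3) ds = 4.
On [-1, 1], v = -2*s**2 - 3*s - 1 is on top; that piece has area ∫[-1,1] (-(s**3 + 3*s**2 - s - 3)) ds = 4.
Total enclosed area = 4 + 4 = 8.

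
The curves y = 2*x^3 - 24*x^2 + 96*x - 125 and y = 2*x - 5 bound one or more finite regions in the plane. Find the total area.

Set the curves equal: 2*x^3 - 24*x^2 + 96*x - 125 = 2*x - 5, so 2*x^3 - 24*x^2 + 94*x - 120 = 0, which factors as 2*(x - 5)*(x - 4)*(x - 3) = 0. The curves meet at x = 3, 4, 5.
On [3, 4], y = 2*x^3 - 24*x^2 + 96*x - 125 is on top; that piece has area ∫[3,4] (2*x^3 - 24*x^2 + 94*x - 120) dx = 1/2.
On [4, 5], y = 2*x - 5 is on top; that piece has area ∫[4,5] (-(2*x^3 - 24*x^2 + 94*x - 120)) dx = 1/2.
Total enclosed area = 1/2 + 1/2 = 1.

1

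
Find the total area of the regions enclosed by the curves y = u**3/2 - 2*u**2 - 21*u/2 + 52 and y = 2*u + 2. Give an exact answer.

4019/12

Set the curves equal: u**3/2 - 2*u**2 - 21*u/2 + 52 = 2*u + 2, so u**3/2 - 2*u**2 - 25*u/2 + 50 = 0, which factors as (u - 5)*(u - 4)*(u + 5)/2 = 0. The curves meet at u = -5, 4, 5.
On [-5, 4], y = u**3/2 - 2*u**2 - 21*u/2 + 52 is on top; that piece has area ∫[-5,4] (u**3/2 - 2*u**2 - 25*u/2 + 50) du = 2673/8.
On [4, 5], y = 2*u + 2 is on top; that piece has area ∫[4,5] (-(u**3/2 - 2*u**2 - 25*u/2 + 50)) du = 19/24.
Total enclosed area = 2673/8 + 19/24 = 4019/12.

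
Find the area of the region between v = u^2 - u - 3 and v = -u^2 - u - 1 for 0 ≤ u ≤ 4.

The difference (u^2 - u - 3) - (-u^2 - u - 1) = 2*u^2 - 2 changes sign at u = 1 inside [0, 4], so split the integral there.
∫[0,1] (2*u^2 - 2) du = -4/3; the area of that piece is 4/3.
∫[1,4] (2*u^2 - 2) du = 36.
Total area = 4/3 + 36 = 112/3.

112/3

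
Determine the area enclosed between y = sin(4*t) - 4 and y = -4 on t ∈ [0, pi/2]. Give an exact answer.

1

The difference (sin(4*t) - 4) - (-4) = sin(4*t) changes sign at t = pi/4 inside [0, pi/2], so split the integral there.
∫[0,pi/4] (sin(4*t)) dt = 1/2.
∫[pi/4,pi/2] (sin(4*t)) dt = -1/2; the area of that piece is 1/2.
Total area = 1/2 + 1/2 = 1.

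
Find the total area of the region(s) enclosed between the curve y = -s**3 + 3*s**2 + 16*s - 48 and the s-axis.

517/2

The curve meets the s-axis where -s**3 + 3*s**2 + 16*s - 48 = 0, i.e. -(s - 4)*(s - 3)*(s + 4) = 0, at s = -4, 3, 4.
On [-4, 3] the curve lies below the axis; ∫[-4,3] (-s**3 + 3*s**2 + 16*s - 48) ds = -1029/4, giving area 1029/4.
On [3, 4] the curve lies above the axis; ∫[3,4] (-s**3 + 3*s**2 + 16*s - 48) ds = 5/4, giving area 5/4.
Total area = 1029/4 + 5/4 = 517/2.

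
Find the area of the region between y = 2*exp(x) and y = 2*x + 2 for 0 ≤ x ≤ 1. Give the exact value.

-5 + 2*exp(1)

On [0, 1], (2*exp(x)) - (2*x + 2) = -2*x + 2*exp(x) - 2 is ≥ 0 throughout, so the area is a single integral of |-2*x + 2*exp(x) - 2|.
∫[0,1] (-2*x + 2*exp(x) - 2) dx = -5 + 2*exp(1).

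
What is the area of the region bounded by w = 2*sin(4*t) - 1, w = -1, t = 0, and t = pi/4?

On [0, pi/4], (2*sin(4*t) - 1) - (-1) = 2*sin(4*t) is ≥ 0 throughout, so the area is a single integral of |2*sin(4*t)|.
∫[0,pi/4] (2*sin(4*t)) dt = 1.

1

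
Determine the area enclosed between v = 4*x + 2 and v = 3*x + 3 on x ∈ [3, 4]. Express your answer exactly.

5/2

On [3, 4], (4*x + 2) - (3*x + 3) = x - 1 is ≥ 0 throughout, so the area is a single integral of |x - 1|.
∫[3,4] (x - 1) dx = 5/2.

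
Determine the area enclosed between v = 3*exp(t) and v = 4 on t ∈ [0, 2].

The difference (3*exp(t)) - (4) = 3*exp(t) - 4 changes sign at t = log(4/3) inside [0, 2], so split the integral there.
∫[0,log(4/3)] (3*exp(t) - 4) dt = log(81/256) + 1; the area of that piece is -1 + log(256/81).
∫[log(4/3),2] (3*exp(t) - 4) dt = -12 - 4*log(3) + 8*log(2) + 3*exp(2).
Total area = (-1 + log(256/81)) + (-12 - 4*log(3) + 8*log(2) + 3*exp(2)) = -13 - 8*log(3) + 16*log(2) + 3*exp(2).

-13 - 8*log(3) + 16*log(2) + 3*exp(2)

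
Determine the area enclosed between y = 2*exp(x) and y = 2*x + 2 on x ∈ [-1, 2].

-9 - 2*exp(-1) + 2*exp(2)

On [-1, 2], (2*exp(x)) - (2*x + 2) = -2*x + 2*exp(x) - 2 is ≥ 0 throughout, so the area is a single integral of |-2*x + 2*exp(x) - 2|.
∫[-1,2] (-2*x + 2*exp(x) - 2) dx = -9 - 2*exp(-1) + 2*exp(2).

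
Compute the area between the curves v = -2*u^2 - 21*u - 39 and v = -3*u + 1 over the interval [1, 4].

297

On [1, 4], (-2*u^2 - 21*u - 39) - (-3*u + 1) = -2*u^2 - 18*u - 40 is ≤ 0 throughout, so the area is a single integral of |-2*u^2 - 18*u - 40|.
∫[1,4] (-2*u^2 - 18*u - 40) du = -297; the area of that piece is 297.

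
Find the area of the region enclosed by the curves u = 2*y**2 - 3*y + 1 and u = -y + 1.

1/3

Both boundary curves give u as a function of y, so integrate with respect to y. Setting them equal: 2*y**2 - 2*y = 0, i.e. 2*y*(y - 1) = 0, so they meet at y = 0, 1.
For y in [0, 1], u = 2*y**2 - 3*y + 1 is on the left; area = ∫[0,1] (-(2*y**2 - 2*y)) dy = 1/3.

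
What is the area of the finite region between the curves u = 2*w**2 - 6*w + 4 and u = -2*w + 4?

Both boundary curves give u as a function of w, so integrate with respect to w. Setting them equal: 2*w**2 - 4*w = 0, i.e. 2*w*(w - 2) = 0, so they meet at w = 0, 2.
For w in [0, 2], u = 2*w**2 - 6*w + 4 is on the left; area = ∫[0,2] (-(2*w**2 - 4*w)) dw = 8/3.

8/3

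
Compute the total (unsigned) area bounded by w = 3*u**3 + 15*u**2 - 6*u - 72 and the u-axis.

443/2

The curve meets the u-axis where 3*u**3 + 15*u**2 - 6*u - 72 = 0, i.e. 3*(u - 2)*(u + 3)*(u + 4) = 0, at u = -4, -3, 2.
On [-4, -3] the curve lies above the axis; ∫[-4,-3] (3*u**3 + 15*u**2 - 6*u - 72) du = 11/4, giving area 11/4.
On [-3, 2] the curve lies below the axis; ∫[-3,2] (3*u**3 + 15*u**2 - 6*u - 72) du = -875/4, giving area 875/4.
Total area = 11/4 + 875/4 = 443/2.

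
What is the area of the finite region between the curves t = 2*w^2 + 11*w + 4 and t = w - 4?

Both boundary curves give t as a function of w, so integrate with respect to w. Setting them equal: 2*w^2 + 10*w + 8 = 0, i.e. 2*(w + 1)*(w + 4) = 0, so they meet at w = -4, -1.
For w in [-4, -1], t = 2*w^2 + 11*w + 4 is on the left; area = ∫[-4,-1] (-(2*w^2 + 10*w + 8)) dw = 9.

9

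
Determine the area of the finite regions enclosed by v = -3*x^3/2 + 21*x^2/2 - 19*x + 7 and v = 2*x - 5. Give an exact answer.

37/8

Set the curves equal: -3*x^3/2 + 21*x^2/2 - 19*x + 7 = 2*x - 5, so -3*x^3/2 + 21*x^2/2 - 21*x + 12 = 0, which factors as -3*(x - 4)*(x - 2)*(x - 1)/2 = 0. The curves meet at x = 1, 2, 4.
On [1, 2], v = 2*x - 5 is on top; that piece has area ∫[1,2] (-(-3*x^3/2 + 21*x^2/2 - 21*x + 12)) dx = 5/8.
On [2, 4], v = -3*x^3/2 + 21*x^2/2 - 19*x + 7 is on top; that piece has area ∫[2,4] (-3*x^3/2 + 21*x^2/2 - 21*x + 12) dx = 4.
Total enclosed area = 5/8 + 4 = 37/8.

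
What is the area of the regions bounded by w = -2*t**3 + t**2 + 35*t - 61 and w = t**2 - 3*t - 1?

517

Set the curves equal: -2*t**3 + t**2 + 35*t - 61 = t**2 - 3*t - 1, so -2*t**3 + 38*t - 60 = 0, which factors as -2*(t - 3)*(t - 2)*(t + 5) = 0. The curves meet at t = -5, 2, 3.
On [-5, 2], w = t**2 - 3*t - 1 is on top; that piece has area ∫[-5,2] (-(-2*t**3 + 38*t - 60)) dt = 1029/2.
On [2, 3], w = -2*t**3 + t**2 + 35*t - 61 is on top; that piece has area ∫[2,3] (-2*t**3 + 38*t - 60) dt = 5/2.
Total enclosed area = 1029/2 + 5/2 = 517.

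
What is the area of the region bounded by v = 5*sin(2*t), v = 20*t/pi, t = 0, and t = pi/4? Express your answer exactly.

5/2 - 5*pi/8

On [0, pi/4], (5*sin(2*t)) - (20*t/pi) = -20*t/pi + 5*sin(2*t) is ≥ 0 throughout, so the area is a single integral of |-20*t/pi + 5*sin(2*t)|.
∫[0,pi/4] (-20*t/pi + 5*sin(2*t)) dt = 5/2 - 5*pi/8.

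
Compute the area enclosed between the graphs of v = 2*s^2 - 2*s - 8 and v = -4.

9

Set the curves equal: 2*s^2 - 2*s - 8 = -4, so 2*s^2 - 2*s - 4 = 0, which factors as 2*(s - 2)*(s + 1) = 0. The curves meet at s = -1, 2.
On [-1, 2], v = -4 is on top; that piece has area ∫[-1,2] (-(2*s^2 - 2*s - 4)) ds = 9.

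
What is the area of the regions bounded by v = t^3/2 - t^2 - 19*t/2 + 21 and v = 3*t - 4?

Set the curves equal: t^3/2 - t^2 - 19*t/2 + 21 = 3*t - 4, so t^3/2 - t^2 - 25*t/2 + 25 = 0, which factors as (t - 5)*(t - 2)*(t + 5)/2 = 0. The curves meet at t = -5, 2, 5.
On [-5, 2], v = t^3/2 - t^2 - 19*t/2 + 21 is on top; that piece has area ∫[-5,2] (t^3/2 - t^2 - 25*t/2 + 25) dt = 4459/24.
On [2, 5], v = 3*t - 4 is on top; that piece has area ∫[2,5] (-(t^3/2 - t^2 - 25*t/2 + 25)) dt = 153/8.
Total enclosed area = 4459/24 + 153/8 = 2459/12.

2459/12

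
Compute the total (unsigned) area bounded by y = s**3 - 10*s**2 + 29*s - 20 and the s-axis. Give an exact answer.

71/6

The curve meets the s-axis where s**3 - 10*s**2 + 29*s - 20 = 0, i.e. (s - 5)*(s - 4)*(s - 1) = 0, at s = 1, 4, 5.
On [1, 4] the curve lies above the axis; ∫[1,4] (s**3 - 10*s**2 + 29*s - 20) ds = 45/4, giving area 45/4.
On [4, 5] the curve lies below the axis; ∫[4,5] (s**3 - 10*s**2 + 29*s - 20) ds = -7/12, giving area 7/12.
Total area = 45/4 + 7/12 = 71/6.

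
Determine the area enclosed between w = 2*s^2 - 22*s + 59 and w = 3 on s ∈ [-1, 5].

482/3

The difference (2*s^2 - 22*s + 59) - (3) = 2*s^2 - 22*s + 56 changes sign at s = 4 inside [-1, 5], so split the integral there.
∫[-1,4] (2*s^2 - 22*s + 56) ds = 475/3.
∫[4,5] (2*s^2 - 22*s + 56) ds = -7/3; the area of that piece is 7/3.
Total area = 475/3 + 7/3 = 482/3.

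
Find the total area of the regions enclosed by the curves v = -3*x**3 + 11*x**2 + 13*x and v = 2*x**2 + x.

Set the curves equal: -3*x**3 + 11*x**2 + 13*x = 2*x**2 + x, so -3*x**3 + 9*x**2 + 12*x = 0, which factors as -3*x*(x - 4)*(x + 1) = 0. The curves meet at x = -1, 0, 4.
On [-1, 0], v = 2*x**2 + x is on top; that piece has area ∫[-1,0] (-(-3*x**3 + 9*x**2 + 12*x)) dx = 9/4.
On [0, 4], v = -3*x**3 + 11*x**2 + 13*x is on top; that piece has area ∫[0,4] (-3*x**3 + 9*x**2 + 12*x) dx = 96.
Total enclosed area = 9/4 + 96 = 393/4.

393/4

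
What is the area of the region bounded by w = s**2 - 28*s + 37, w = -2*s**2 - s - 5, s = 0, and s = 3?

89/2

The difference (s**2 - 28*s + 37) - (-2*s**2 - s - 5) = 3*s**2 - 27*s + 42 changes sign at s = 2 inside [0, 3], so split the integral there.
∫[0,2] (3*s**2 - 27*s + 42) ds = 38.
∫[2,3] (3*s**2 - 27*s + 42) ds = -13/2; the area of that piece is 13/2.
Total area = 38 + 13/2 = 89/2.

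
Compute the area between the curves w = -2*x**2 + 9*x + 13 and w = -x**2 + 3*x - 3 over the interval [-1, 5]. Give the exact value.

On [-1, 5], (-2*x**2 + 9*x + 13) - (-x**2 + 3*x - 3) = -x**2 + 6*x + 16 is ≥ 0 throughout, so the area is a single integral of |-x**2 + 6*x + 16|.
∫[-1,5] (-x**2 + 6*x + 16) dx = 126.

126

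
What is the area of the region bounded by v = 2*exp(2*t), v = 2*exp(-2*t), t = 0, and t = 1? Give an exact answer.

-2 + exp(-2) + exp(2)

On [0, 1], (2*exp(2*t)) - (2*exp(-2*t)) = 2*exp(2*t) - 2*exp(-2*t) is ≥ 0 throughout, so the area is a single integral of |2*exp(2*t) - 2*exp(-2*t)|.
∫[0,1] (2*exp(2*t) - 2*exp(-2*t)) dt = -2 + exp(-2) + exp(2).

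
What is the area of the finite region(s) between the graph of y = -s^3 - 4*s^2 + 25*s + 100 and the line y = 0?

4019/6

The curve meets the s-axis where -s^3 - 4*s^2 + 25*s + 100 = 0, i.e. -(s - 5)*(s + 4)*(s + 5) = 0, at s = -5, -4, 5.
On [-5, -4] the curve lies below the axis; ∫[-5,-4] (-s^3 - 4*s^2 + 25*s + 100) ds = -19/12, giving area 19/12.
On [-4, 5] the curve lies above the axis; ∫[-4,5] (-s^3 - 4*s^2 + 25*s + 100) ds = 2673/4, giving area 2673/4.
Total area = 19/12 + 2673/4 = 4019/6.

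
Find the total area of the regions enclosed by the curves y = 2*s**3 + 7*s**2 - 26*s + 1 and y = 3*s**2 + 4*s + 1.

Set the curves equal: 2*s**3 + 7*s**2 - 26*s + 1 = 3*s**2 + 4*s + 1, so 2*s**3 + 4*s**2 - 30*s = 0, which factors as 2*s*(s - 3)*(s + 5) = 0. The curves meet at s = -5, 0, 3.
On [-5, 0], y = 2*s**3 + 7*s**2 - 26*s + 1 is on top; that piece has area ∫[-5,0] (2*s**3 + 4*s**2 - 30*s) ds = 1375/6.
On [0, 3], y = 3*s**2 + 4*s + 1 is on top; that piece has area ∫[0,3] (-(2*s**3 + 4*s**2 - 30*s)) ds = 117/2.
Total enclosed area = 1375/6 + 117/2 = 863/3.

863/3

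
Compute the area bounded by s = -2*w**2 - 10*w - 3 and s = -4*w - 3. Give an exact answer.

Both boundary curves give s as a function of w, so integrate with respect to w. Setting them equal: -2*w**2 - 6*w = 0, i.e. -2*w*(w + 3) = 0, so they meet at w = -3, 0.
For w in [-3, 0], s = -2*w**2 - 10*w - 3 is on the right; area = ∫[-3,0] (-2*w**2 - 6*w) dw = 9.

9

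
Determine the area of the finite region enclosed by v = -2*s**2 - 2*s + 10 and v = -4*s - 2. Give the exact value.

Set the curves equal: -2*s**2 - 2*s + 10 = -4*s - 2, so -2*s**2 + 2*s + 12 = 0, which factors as -2*(s - 3)*(s + 2) = 0. The curves meet at s = -2, 3.
On [-2, 3], v = -2*s**2 - 2*s + 10 is on top; that piece has area ∫[-2,3] (-2*s**2 + 2*s + 12) ds = 125/3.

125/3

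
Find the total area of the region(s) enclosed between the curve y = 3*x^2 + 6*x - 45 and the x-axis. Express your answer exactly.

256

The curve meets the x-axis where 3*x^2 + 6*x - 45 = 0, i.e. 3*(x - 3)*(x + 5) = 0, at x = -5, 3.
On [-5, 3] the curve lies below the axis; ∫[-5,3] (3*x^2 + 6*x - 45) dx = -256, giving area 256.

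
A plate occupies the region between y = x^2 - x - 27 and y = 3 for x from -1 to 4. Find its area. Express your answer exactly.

815/6

On [-1, 4], (x^2 - x - 27) - (3) = x^2 - x - 30 is ≤ 0 throughout, so the area is a single integral of |x^2 - x - 30|.
∫[-1,4] (x^2 - x - 30) dx = -815/6; the area of that piece is 815/6.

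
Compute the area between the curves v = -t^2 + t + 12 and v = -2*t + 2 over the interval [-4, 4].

The difference (-t^2 + t + 12) - (-2*t + 2) = -t^2 + 3*t + 10 changes sign at t = -2 inside [-4, 4], so split the integral there.
∫[-4,-2] (-t^2 + 3*t + 10) dt = -50/3; the area of that piece is 50/3.
∫[-2,4] (-t^2 + 3*t + 10) dt = 54.
Total area = 50/3 + 54 = 212/3.

212/3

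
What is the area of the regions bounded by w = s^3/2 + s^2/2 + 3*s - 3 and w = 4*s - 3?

37/24

Set the curves equal: s^3/2 + s^2/2 + 3*s - 3 = 4*s - 3, so s^3/2 + s^2/2 - s = 0, which factors as s*(s - 1)*(s + 2)/2 = 0. The curves meet at s = -2, 0, 1.
On [-2, 0], w = s^3/2 + s^2/2 + 3*s - 3 is on top; that piece has area ∫[-2,0] (s^3/2 + s^2/2 - s) ds = 4/3.
On [0, 1], w = 4*s - 3 is on top; that piece has area ∫[0,1] (-(s^3/2 + s^2/2 - s)) ds = 5/24.
Total enclosed area = 4/3 + 5/24 = 37/24.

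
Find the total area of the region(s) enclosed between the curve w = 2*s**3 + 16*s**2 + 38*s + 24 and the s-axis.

37/6

The curve meets the s-axis where 2*s**3 + 16*s**2 + 38*s + 24 = 0, i.e. 2*(s + 1)*(s + 3)*(s + 4) = 0, at s = -4, -3, -1.
On [-4, -3] the curve lies above the axis; ∫[-4,-3] (2*s**3 + 16*s**2 + 38*s + 24) ds = 5/6, giving area 5/6.
On [-3, -1] the curve lies below the axis; ∫[-3,-1] (2*s**3 + 16*s**2 + 38*s + 24) ds = -16/3, giving area 16/3.
Total area = 5/6 + 16/3 = 37/6.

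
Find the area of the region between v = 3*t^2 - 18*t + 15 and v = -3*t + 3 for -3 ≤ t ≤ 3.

146

The difference (3*t^2 - 18*t + 15) - (-3*t + 3) = 3*t^2 - 15*t + 12 changes sign at t = 1 inside [-3, 3], so split the integral there.
∫[-3,1] (3*t^2 - 15*t + 12) dt = 136.
∫[1,3] (3*t^2 - 15*t + 12) dt = -10; the area of that piece is 10.
Total area = 136 + 10 = 146.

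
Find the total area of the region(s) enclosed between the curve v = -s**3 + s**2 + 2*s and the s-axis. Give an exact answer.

37/12

The curve meets the s-axis where -s**3 + s**2 + 2*s = 0, i.e. -s*(s - 2)*(s + 1) = 0, at s = -1, 0, 2.
On [-1, 0] the curve lies below the axis; ∫[-1,0] (-s**3 + s**2 + 2*s) ds = -5/12, giving area 5/12.
On [0, 2] the curve lies above the axis; ∫[0,2] (-s**3 + s**2 + 2*s) ds = 8/3, giving area 8/3.
Total area = 5/12 + 8/3 = 37/12.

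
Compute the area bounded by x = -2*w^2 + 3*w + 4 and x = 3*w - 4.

Both boundary curves give x as a function of w, so integrate with respect to w. Setting them equal: -2*w^2 + 8 = 0, i.e. -2*(w - 2)*(w + 2) = 0, so they meet at w = -2, 2.
For w in [-2, 2], x = -2*w^2 + 3*w + 4 is on the right; area = ∫[-2,2] (-2*w^2 + 8) dw = 64/3.

64/3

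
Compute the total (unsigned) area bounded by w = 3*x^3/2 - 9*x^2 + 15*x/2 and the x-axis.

393/8

The curve meets the x-axis where 3*x^3/2 - 9*x^2 + 15*x/2 = 0, i.e. 3*x*(x - 5)*(x - 1)/2 = 0, at x = 0, 1, 5.
On [0, 1] the curve lies above the axis; ∫[0,1] (3*x^3/2 - 9*x^2 + 15*x/2) dx = 9/8, giving area 9/8.
On [1, 5] the curve lies below the axis; ∫[1,5] (3*x^3/2 - 9*x^2 + 15*x/2) dx = -48, giving area 48.
Total area = 9/8 + 48 = 393/8.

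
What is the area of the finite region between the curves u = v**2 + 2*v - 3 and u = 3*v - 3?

Both boundary curves give u as a function of v, so integrate with respect to v. Setting them equal: v**2 - v = 0, i.e. v*(v - 1) = 0, so they meet at v = 0, 1.
For v in [0, 1], u = v**2 + 2*v - 3 is on the left; area = ∫[0,1] (-(v**2 - v)) dv = 1/6.

1/6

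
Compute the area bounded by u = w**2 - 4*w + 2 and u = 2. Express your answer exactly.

Both boundary curves give u as a function of w, so integrate with respect to w. Setting them equal: w**2 - 4*w = 0, i.e. w*(w - 4) = 0, so they meet at w = 0, 4.
For w in [0, 4], u = w**2 - 4*w + 2 is on the left; area = ∫[0,4] (-(w**2 - 4*w)) dw = 32/3.

32/3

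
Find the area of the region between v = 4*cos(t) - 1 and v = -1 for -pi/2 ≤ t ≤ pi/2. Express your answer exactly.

8

On [-pi/2, pi/2], (4*cos(t) - 1) - (-1) = 4*cos(t) is ≥ 0 throughout, so the area is a single integral of |4*cos(t)|.
∫[-pi/2,pi/2] (4*cos(t)) dt = 8.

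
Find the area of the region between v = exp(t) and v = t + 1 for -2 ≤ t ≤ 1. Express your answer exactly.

On [-2, 1], (exp(t)) - (t + 1) = -t + exp(t) - 1 is ≥ 0 throughout, so the area is a single integral of |-t + exp(t) - 1|.
∫[-2,1] (-t + exp(t) - 1) dt = -3/2 - exp(-2) + exp(1).

-3/2 - exp(-2) + exp(1)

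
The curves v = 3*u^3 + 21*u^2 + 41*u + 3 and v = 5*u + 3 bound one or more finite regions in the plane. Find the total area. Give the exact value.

Set the curves equal: 3*u^3 + 21*u^2 + 41*u + 3 = 5*u + 3, so 3*u^3 + 21*u^2 + 36*u = 0, which factors as 3*u*(u + 3)*(u + 4) = 0. The curves meet at u = -4, -3, 0.
On [-4, -3], v = 3*u^3 + 21*u^2 + 41*u + 3 is on top; that piece has area ∫[-4,-3] (3*u^3 + 21*u^2 + 36*u) du = 7/4.
On [-3, 0], v = 5*u + 3 is on top; that piece has area ∫[-3,0] (-(3*u^3 + 21*u^2 + 36*u)) du = 135/4.
Total enclosed area = 7/4 + 135/4 = 71/2.

71/2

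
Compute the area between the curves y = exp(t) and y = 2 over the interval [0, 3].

The difference (exp(t)) - (2) = exp(t) - 2 changes sign at t = log(2) inside [0, 3], so split the integral there.
∫[0,log(2)] (exp(t) - 2) dt = 1 - log(4); the area of that piece is -1 + log(4).
∫[log(2),3] (exp(t) - 2) dt = -8 + 2*log(2) + exp(3).
Total area = (-1 + log(4)) + (-8 + 2*log(2) + exp(3)) = -9 + 4*log(2) + exp(3).

-9 + 4*log(2) + exp(3)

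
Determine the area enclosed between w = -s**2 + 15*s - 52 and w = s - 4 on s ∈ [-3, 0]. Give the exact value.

On [-3, 0], (-s**2 + 15*s - 52) - (s - 4) = -s**2 + 14*s - 48 is ≤ 0 throughout, so the area is a single integral of |-s**2 + 14*s - 48|.
∫[-3,0] (-s**2 + 14*s - 48) ds = -216; the area of that piece is 216.

216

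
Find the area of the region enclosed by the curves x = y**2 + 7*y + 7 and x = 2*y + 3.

Both boundary curves give x as a function of y, so integrate with respect to y. Setting them equal: y**2 + 5*y + 4 = 0, i.e. (y + 1)*(y + 4) = 0, so they meet at y = -4, -1.
For y in [-4, -1], x = y**2 + 7*y + 7 is on the left; area = ∫[-4,-1] (-(y**2 + 5*y + 4)) dy = 9/2.

9/2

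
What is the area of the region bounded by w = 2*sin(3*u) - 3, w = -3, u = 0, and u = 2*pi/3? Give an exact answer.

The difference (2*sin(3*u) - 3) - (-3) = 2*sin(3*u) changes sign at u = pi/3 inside [0, 2*pi/3], so split the integral there.
∫[0,pi/3] (2*sin(3*u)) du = 4/3.
∫[pi/3,2*pi/3] (2*sin(3*u)) du = -4/3; the area of that piece is 4/3.
Total area = 4/3 + 4/3 = 8/3.

8/3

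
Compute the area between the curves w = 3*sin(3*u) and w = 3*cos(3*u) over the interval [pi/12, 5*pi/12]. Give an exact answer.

On [pi/12, 5*pi/12], (3*sin(3*u)) - (3*cos(3*u)) = 3*sin(3*u) - 3*cos(3*u) is ≥ 0 throughout, so the area is a single integral of |3*sin(3*u) - 3*cos(3*u)|.
∫[pi/12,5*pi/12] (3*sin(3*u) - 3*cos(3*u)) du = 2*sqrt(2).

2*sqrt(2)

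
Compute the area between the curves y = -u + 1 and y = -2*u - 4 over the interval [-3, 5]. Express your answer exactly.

48

On [-3, 5], (-u + 1) - (-2*u - 4) = u + 5 is ≥ 0 throughout, so the area is a single integral of |u + 5|.
∫[-3,5] (u + 5) du = 48.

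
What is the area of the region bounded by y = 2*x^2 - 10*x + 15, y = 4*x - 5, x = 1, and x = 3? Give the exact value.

The difference (2*x^2 - 10*x + 15) - (4*x - 5) = 2*x^2 - 14*x + 20 changes sign at x = 2 inside [1, 3], so split the integral there.
∫[1,2] (2*x^2 - 14*x + 20) dx = 11/3.
∫[2,3] (2*x^2 - 14*x + 20) dx = -7/3; the area of that piece is 7/3.
Total area = 11/3 + 7/3 = 6.

6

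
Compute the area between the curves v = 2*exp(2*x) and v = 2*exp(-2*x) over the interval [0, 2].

-2 + exp(-4) + exp(4)

On [0, 2], (2*exp(2*x)) - (2*exp(-2*x)) = 2*exp(2*x) - 2*exp(-2*x) is ≥ 0 throughout, so the area is a single integral of |2*exp(2*x) - 2*exp(-2*x)|.
∫[0,2] (2*exp(2*x) - 2*exp(-2*x)) dx = -2 + exp(-4) + exp(4).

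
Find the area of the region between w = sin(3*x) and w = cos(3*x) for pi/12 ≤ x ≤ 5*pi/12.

2*sqrt(2)/3

On [pi/12, 5*pi/12], (sin(3*x)) - (cos(3*x)) = sin(3*x) - cos(3*x) is ≥ 0 throughout, so the area is a single integral of |sin(3*x) - cos(3*x)|.
∫[pi/12,5*pi/12] (sin(3*x) - cos(3*x)) dx = 2*sqrt(2)/3.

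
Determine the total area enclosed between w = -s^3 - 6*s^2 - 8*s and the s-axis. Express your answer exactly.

8

The curve meets the s-axis where -s^3 - 6*s^2 - 8*s = 0, i.e. -s*(s + 2)*(s + 4) = 0, at s = -4, -2, 0.
On [-4, -2] the curve lies below the axis; ∫[-4,-2] (-s^3 - 6*s^2 - 8*s) ds = -4, giving area 4.
On [-2, 0] the curve lies above the axis; ∫[-2,0] (-s^3 - 6*s^2 - 8*s) ds = 4, giving area 4.
Total area = 4 + 4 = 8.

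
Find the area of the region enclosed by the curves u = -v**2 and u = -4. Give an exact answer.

32/3

Both boundary curves give u as a function of v, so integrate with respect to v. Setting them equal: -v**2 + 4 = 0, i.e. -(v - 2)*(v + 2) = 0, so they meet at v = -2, 2.
For v in [-2, 2], u = -v**2 is on the right; area = ∫[-2,2] (-v**2 + 4) dv = 32/3.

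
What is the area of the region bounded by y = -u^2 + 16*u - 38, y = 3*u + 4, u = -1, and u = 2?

219/2

On [-1, 2], (-u^2 + 16*u - 38) - (3*u + 4) = -u^2 + 13*u - 42 is ≤ 0 throughout, so the area is a single integral of |-u^2 + 13*u - 42|.
∫[-1,2] (-u^2 + 13*u - 42) du = -219/2; the area of that piece is 219/2.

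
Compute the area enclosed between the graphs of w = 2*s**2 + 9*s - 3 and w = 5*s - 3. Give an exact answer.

Set the curves equal: 2*s**2 + 9*s - 3 = 5*s - 3, so 2*s**2 + 4*s = 0, which factors as 2*s*(s + 2) = 0. The curves meet at s = -2, 0.
On [-2, 0], w = 5*s - 3 is on top; that piece has area ∫[-2,0] (-(2*s**2 + 4*s)) ds = 8/3.

8/3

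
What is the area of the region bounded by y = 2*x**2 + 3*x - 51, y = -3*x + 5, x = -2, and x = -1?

On [-2, -1], (2*x**2 + 3*x - 51) - (-3*x + 5) = 2*x**2 + 6*x - 56 is ≤ 0 throughout, so the area is a single integral of |2*x**2 + 6*x - 56|.
∫[-2,-1] (2*x**2 + 6*x - 56) dx = -181/3; the area of that piece is 181/3.

181/3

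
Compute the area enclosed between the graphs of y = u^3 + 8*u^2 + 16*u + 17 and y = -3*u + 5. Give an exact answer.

Set the curves equal: u^3 + 8*u^2 + 16*u + 17 = -3*u + 5, so u^3 + 8*u^2 + 19*u + 12 = 0, which factors as (u + 1)*(u + 3)*(u + 4) = 0. The curves meet at u = -4, -3, -1.
On [-4, -3], y = u^3 + 8*u^2 + 16*u + 17 is on top; that piece has area ∫[-4,-3] (u^3 + 8*u^2 + 19*u + 12) du = 5/12.
On [-3, -1], y = -3*u + 5 is on top; that piece has area ∫[-3,-1] (-(u^3 + 8*u^2 + 19*u + 12)) du = 8/3.
Total enclosed area = 5/12 + 8/3 = 37/12.

37/12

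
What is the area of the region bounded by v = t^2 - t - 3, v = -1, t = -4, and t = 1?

155/6

The difference (t^2 - t - 3) - (-1) = t^2 - t - 2 changes sign at t = -1 inside [-4, 1], so split the integral there.
∫[-4,-1] (t^2 - t - 2) dt = 45/2.
∫[-1,1] (t^2 - t - 2) dt = -10/3; the area of that piece is 10/3.
Total area = 45/2 + 10/3 = 155/6.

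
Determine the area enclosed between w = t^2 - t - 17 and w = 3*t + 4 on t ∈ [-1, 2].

66

On [-1, 2], (t^2 - t - 17) - (3*t + 4) = t^2 - 4*t - 21 is ≤ 0 throughout, so the area is a single integral of |t^2 - 4*t - 21|.
∫[-1,2] (t^2 - 4*t - 21) dt = -66; the area of that piece is 66.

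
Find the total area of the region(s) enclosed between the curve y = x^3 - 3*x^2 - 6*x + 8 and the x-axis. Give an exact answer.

81/2

The curve meets the x-axis where x^3 - 3*x^2 - 6*x + 8 = 0, i.e. (x - 4)*(x - 1)*(x + 2) = 0, at x = -2, 1, 4.
On [-2, 1] the curve lies above the axis; ∫[-2,1] (x^3 - 3*x^2 - 6*x + 8) dx = 81/4, giving area 81/4.
On [1, 4] the curve lies below the axis; ∫[1,4] (x^3 - 3*x^2 - 6*x + 8) dx = -81/4, giving area 81/4.
Total area = 81/4 + 81/4 = 81/2.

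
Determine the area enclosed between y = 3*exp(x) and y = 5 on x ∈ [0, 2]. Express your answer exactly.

-17 - 10*log(3) + 10*log(5) + 3*exp(2)

The difference (3*exp(x)) - (5) = 3*exp(x) - 5 changes sign at x = log(5/3) inside [0, 2], so split the integral there.
∫[0,log(5/3)] (3*exp(x) - 5) dx = log(243/3125) + 2; the area of that piece is -2 + log(3125/243).
∫[log(5/3),2] (3*exp(x) - 5) dx = -15 - 5*log(3) + 5*log(5) + 3*exp(2).
Total area = (-2 + log(3125/243)) + (-15 - 5*log(3) + 5*log(5) + 3*exp(2)) = -17 - 10*log(3) + 10*log(5) + 3*exp(2).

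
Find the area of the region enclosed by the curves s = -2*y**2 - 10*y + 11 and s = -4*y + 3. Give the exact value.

125/3

Both boundary curves give s as a function of y, so integrate with respect to y. Setting them equal: -2*y**2 - 6*y + 8 = 0, i.e. -2*(y - 1)*(y + 4) = 0, so they meet at y = -4, 1.
For y in [-4, 1], s = -2*y**2 - 10*y + 11 is on the right; area = ∫[-4,1] (-2*y**2 - 6*y + 8) dy = 125/3.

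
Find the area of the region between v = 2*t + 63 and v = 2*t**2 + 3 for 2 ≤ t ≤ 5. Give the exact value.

123

On [2, 5], (2*t + 63) - (2*t**2 + 3) = -2*t**2 + 2*t + 60 is ≥ 0 throughout, so the area is a single integral of |-2*t**2 + 2*t + 60|.
∫[2,5] (-2*t**2 + 2*t + 60) dt = 123.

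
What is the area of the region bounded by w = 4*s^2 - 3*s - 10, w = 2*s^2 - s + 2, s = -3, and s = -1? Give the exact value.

10

The difference (4*s^2 - 3*s - 10) - (2*s^2 - s + 2) = 2*s^2 - 2*s - 12 changes sign at s = -2 inside [-3, -1], so split the integral there.
∫[-3,-2] (2*s^2 - 2*s - 12) ds = 17/3.
∫[-2,-1] (2*s^2 - 2*s - 12) ds = -13/3; the area of that piece is 13/3.
Total area = 17/3 + 13/3 = 10.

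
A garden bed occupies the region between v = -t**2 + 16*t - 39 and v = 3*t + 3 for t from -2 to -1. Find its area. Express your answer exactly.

On [-2, -1], (-t**2 + 16*t - 39) - (3*t + 3) = -t**2 + 13*t - 42 is ≤ 0 throughout, so the area is a single integral of |-t**2 + 13*t - 42|.
∫[-2,-1] (-t**2 + 13*t - 42) dt = -383/6; the area of that piece is 383/6.

383/6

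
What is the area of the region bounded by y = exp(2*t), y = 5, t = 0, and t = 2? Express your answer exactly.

-29/2 + 5*log(5) + exp(4)/2

The difference (exp(2*t)) - (5) = exp(2*t) - 5 changes sign at t = log(5)/2 inside [0, 2], so split the integral there.
∫[0,log(5)/2] (exp(2*t) - 5) dt = 2 - 5*log(5)/2; the area of that piece is -2 + 5*log(5)/2.
∫[log(5)/2,2] (exp(2*t) - 5) dt = -25/2 + 5*log(5)/2 + exp(4)/2.
Total area = (-2 + 5*log(5)/2) + (-25/2 + 5*log(5)/2 + exp(4)/2) = -29/2 + 5*log(5) + exp(4)/2.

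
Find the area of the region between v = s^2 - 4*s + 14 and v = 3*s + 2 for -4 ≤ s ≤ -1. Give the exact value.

On [-4, -1], (s^2 - 4*s + 14) - (3*s + 2) = s^2 - 7*s + 12 is ≥ 0 throughout, so the area is a single integral of |s^2 - 7*s + 12|.
∫[-4,-1] (s^2 - 7*s + 12) ds = 219/2.

219/2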